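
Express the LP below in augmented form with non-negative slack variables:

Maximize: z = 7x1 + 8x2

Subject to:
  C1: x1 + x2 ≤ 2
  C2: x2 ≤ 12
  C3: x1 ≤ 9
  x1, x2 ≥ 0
max z = 7x1 + 8x2

s.t.
  x1 + x2 + s1 = 2
  x2 + s2 = 12
  x1 + s3 = 9
  x1, x2, s1, s2, s3 ≥ 0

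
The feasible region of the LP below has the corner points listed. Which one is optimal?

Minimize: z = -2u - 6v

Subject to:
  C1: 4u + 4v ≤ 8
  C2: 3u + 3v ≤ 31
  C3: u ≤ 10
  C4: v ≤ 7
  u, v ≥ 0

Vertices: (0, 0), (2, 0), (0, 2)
(0, 2) with z = -12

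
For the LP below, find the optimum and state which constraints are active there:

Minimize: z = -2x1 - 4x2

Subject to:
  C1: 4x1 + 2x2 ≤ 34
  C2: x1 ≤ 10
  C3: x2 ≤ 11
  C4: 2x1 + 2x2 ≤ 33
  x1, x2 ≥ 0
Optimal: x1 = 3, x2 = 11
Binding: C1, C3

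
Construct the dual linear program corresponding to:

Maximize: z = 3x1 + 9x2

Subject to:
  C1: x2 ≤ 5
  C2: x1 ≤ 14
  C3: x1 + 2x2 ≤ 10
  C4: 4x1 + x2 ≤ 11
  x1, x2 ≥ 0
Minimize: z = 5y1 + 14y2 + 10y3 + 11y4

Subject to:
  C1: -y2 - y3 - 4y4 ≤ -3
  C2: -y1 - 2y3 - y4 ≤ -9
  y1, y2, y3, y4 ≥ 0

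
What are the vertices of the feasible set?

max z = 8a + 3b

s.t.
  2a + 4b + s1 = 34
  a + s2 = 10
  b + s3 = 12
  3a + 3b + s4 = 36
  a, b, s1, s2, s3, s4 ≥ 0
Each vertex is the intersection of two constraint boundaries that also satisfies all remaining constraints:
  a = 0 and b = 0 → (0, 0)
  a = 10 and b = 0 → (10, 0)
  a = 10 and 3a + 3b = 36 → (10, 2)
  2a + 4b = 34 and 3a + 3b = 36 → (7, 5)
  2a + 4b = 34 and a = 0 → (0, 8.5)

Vertices: (0, 0), (10, 0), (10, 2), (7, 5), (0, 8.5)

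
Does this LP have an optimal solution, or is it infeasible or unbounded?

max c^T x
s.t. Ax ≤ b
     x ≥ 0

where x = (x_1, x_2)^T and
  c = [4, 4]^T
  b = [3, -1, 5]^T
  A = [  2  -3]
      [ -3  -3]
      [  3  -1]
Feasible point: (0, 1) satisfies every constraint, so the LP is feasible.
Direction d = (0, 1): for each constraint row a, a·d ≤ 0 —
  (2)(0) + (-3)(1) = -3 ≤ 0
  (-3)(0) + (-3)(1) = -3 ≤ 0
  (3)(0) + (-1)(1) = -1 ≤ 0
and d ≥ 0, so (0, 1) + t·d stays feasible for every t ≥ 0. Along this ray z = 4x_1 + 4x_2 changes by 4 per unit t, so z → +∞.

The LP is unbounded; z can be made arbitrarily large.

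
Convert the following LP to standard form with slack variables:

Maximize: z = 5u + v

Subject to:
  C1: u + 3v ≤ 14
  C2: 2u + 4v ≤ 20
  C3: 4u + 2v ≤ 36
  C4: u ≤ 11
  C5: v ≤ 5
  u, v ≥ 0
max z = 5u + v

s.t.
  u + 3v + s1 = 14
  2u + 4v + s2 = 20
  4u + 2v + s3 = 36
  u + s4 = 11
  v + s5 = 5
  u, v, s1, s2, s3, s4, s5 ≥ 0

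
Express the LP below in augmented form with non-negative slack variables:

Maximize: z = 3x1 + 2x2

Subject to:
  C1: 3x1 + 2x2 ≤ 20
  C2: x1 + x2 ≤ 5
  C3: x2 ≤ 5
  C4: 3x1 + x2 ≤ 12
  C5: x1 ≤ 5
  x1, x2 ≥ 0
max z = 3x1 + 2x2

s.t.
  3x1 + 2x2 + s1 = 20
  x1 + x2 + s2 = 5
  x2 + s3 = 5
  3x1 + x2 + s4 = 12
  x1 + s5 = 5
  x1, x2, s1, s2, s3, s4, s5 ≥ 0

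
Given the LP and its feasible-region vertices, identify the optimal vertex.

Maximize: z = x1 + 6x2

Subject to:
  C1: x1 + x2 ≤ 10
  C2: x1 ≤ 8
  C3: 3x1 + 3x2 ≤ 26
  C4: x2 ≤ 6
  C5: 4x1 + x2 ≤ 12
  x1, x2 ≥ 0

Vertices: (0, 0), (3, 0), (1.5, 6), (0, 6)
Evaluating z = x1 + 6x2 at each vertex:
  (0, 0): z = 0
  (3, 0): z = 3
  (1.5, 6): z = 37.5
  (0, 6): z = 36

The largest value is z = 37.5, attained at (1.5, 6).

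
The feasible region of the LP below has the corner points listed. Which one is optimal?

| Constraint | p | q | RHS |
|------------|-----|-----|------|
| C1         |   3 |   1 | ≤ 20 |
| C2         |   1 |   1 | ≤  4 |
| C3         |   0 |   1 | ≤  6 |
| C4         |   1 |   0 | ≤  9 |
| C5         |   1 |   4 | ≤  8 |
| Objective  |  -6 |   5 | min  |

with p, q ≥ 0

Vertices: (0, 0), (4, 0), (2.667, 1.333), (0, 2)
(4, 0) with z = -24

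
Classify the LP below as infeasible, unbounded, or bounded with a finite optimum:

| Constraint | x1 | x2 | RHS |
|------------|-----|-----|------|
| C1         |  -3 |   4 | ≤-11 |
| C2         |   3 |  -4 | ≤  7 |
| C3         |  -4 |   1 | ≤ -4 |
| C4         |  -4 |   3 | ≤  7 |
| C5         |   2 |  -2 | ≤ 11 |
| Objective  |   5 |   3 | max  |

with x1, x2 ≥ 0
C2 requires 3x1 - 4x2 ≤ 7, while C1 (-3x1 + 4x2 ≤ -11) is equivalent to 3x1 - 4x2 ≥ 11. Together they would need 11 ≤ 3x1 - 4x2 ≤ 7, which is impossible since 11 > 7. No point satisfies all constraints.

Infeasible: no point satisfies all constraints simultaneously.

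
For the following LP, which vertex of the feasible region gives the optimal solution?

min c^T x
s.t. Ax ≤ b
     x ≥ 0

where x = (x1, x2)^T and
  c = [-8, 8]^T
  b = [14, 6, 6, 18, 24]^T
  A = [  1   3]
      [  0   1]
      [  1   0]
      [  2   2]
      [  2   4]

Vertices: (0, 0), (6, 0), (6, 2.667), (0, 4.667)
(6, 0) with z = -48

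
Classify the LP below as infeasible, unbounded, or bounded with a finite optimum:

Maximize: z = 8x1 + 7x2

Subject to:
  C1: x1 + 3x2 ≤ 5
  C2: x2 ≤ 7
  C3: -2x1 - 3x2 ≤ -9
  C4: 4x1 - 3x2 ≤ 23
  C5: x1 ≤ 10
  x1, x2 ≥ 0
The point (5, 0) satisfies every constraint, so the LP is feasible; the constraints give x1 ≤ 10 and x2 ≤ 7, which with x1, x2 ≥ 0 keep the feasible region inside a bounded box. A feasible, bounded LP attains a finite optimum at a vertex.

Evaluating z = 8x1 + 7x2 at each vertex:
  (4.5, 0): z = 36
  (5, 0): z = 40
  (4, 0.3333): z = 34.33

Feasible with finite optimum z* = 40 at (5, 0).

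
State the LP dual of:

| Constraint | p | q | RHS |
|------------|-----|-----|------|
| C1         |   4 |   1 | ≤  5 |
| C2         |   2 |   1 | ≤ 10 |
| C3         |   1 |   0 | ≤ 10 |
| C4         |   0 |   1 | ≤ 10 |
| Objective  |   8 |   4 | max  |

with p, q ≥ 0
Minimize: z = 5y1 + 10y2 + 10y3 + 10y4

Subject to:
  C1: -4y1 - 2y2 - y3 ≤ -8
  C2: -y1 - y2 - y4 ≤ -4
  y1, y2, y3, y4 ≥ 0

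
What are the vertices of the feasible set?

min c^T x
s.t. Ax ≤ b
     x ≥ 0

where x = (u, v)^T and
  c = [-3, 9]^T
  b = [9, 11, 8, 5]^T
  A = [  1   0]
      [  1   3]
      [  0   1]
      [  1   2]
Each vertex is the intersection of two constraint boundaries that also satisfies all remaining constraints:
  u = 0 and v = 0 → (0, 0)
  u + 2v = 5 and v = 0 → (5, 0)
  u + 2v = 5 and u = 0 → (0, 2.5)

Vertices: (0, 0), (5, 0), (0, 2.5)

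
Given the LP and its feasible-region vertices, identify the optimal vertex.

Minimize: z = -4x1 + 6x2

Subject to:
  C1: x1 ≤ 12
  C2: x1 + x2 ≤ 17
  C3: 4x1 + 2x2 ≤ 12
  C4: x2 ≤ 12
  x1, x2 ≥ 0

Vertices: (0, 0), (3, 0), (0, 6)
Evaluating z = -4x1 + 6x2 at each vertex:
  (0, 0): z = 0
  (3, 0): z = -12
  (0, 6): z = 36

The smallest value is z = -12, attained at (3, 0).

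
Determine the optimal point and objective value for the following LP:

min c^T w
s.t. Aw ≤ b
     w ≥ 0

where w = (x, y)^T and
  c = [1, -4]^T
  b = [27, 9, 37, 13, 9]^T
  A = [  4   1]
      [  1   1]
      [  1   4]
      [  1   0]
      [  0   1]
Each vertex is the intersection of two constraint boundaries that also satisfies all remaining constraints:
  x = 0 and y = 0 → (0, 0)
  4x + y = 27 and y = 0 → (6.75, 0)
  4x + y = 27 and x + y = 9 → (6, 3)
  x + y = 9 and y = 9 → (0, 9)

Evaluating z = x - 4y at each vertex:
  (0, 0): z = 0
  (6.75, 0): z = 6.75
  (6, 3): z = -6
  (0, 9): z = -36

The minimum is at (0, 9) with z = -36.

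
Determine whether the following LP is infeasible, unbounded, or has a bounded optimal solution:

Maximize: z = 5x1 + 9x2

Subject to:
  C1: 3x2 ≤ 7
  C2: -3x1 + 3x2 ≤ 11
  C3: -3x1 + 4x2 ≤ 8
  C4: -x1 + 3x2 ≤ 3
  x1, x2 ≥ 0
Feasible point: (0, 0) satisfies every constraint, so the LP is feasible.
Direction d = (1, 0): for each constraint row a, a·d ≤ 0 —
  (0)(1) + (3)(0) = 0 ≤ 0
  (-3)(1) + (3)(0) = -3 ≤ 0
  (-3)(1) + (4)(0) = -3 ≤ 0
  (-1)(1) + (3)(0) = -1 ≤ 0
and d ≥ 0, so (0, 0) + t·d stays feasible for every t ≥ 0. Along this ray z = 5x1 + 9x2 changes by 5 per unit t, so z → +∞.

The LP is unbounded; z can be made arbitrarily large.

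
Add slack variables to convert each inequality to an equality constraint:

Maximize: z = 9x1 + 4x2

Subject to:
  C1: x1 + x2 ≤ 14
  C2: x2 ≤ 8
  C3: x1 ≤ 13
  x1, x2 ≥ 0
max z = 9x1 + 4x2

s.t.
  x1 + x2 + s1 = 14
  x2 + s2 = 8
  x1 + s3 = 13
  x1, x2, s1, s2, s3 ≥ 0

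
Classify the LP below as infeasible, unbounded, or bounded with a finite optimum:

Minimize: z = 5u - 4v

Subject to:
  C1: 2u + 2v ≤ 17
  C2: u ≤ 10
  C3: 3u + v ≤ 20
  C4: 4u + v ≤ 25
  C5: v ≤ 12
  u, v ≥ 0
The point (0, 8.5) satisfies every constraint, so the LP is feasible; the constraints give u ≤ 10 and v ≤ 12, which with u, v ≥ 0 keep the feasible region inside a bounded box. A feasible, bounded LP attains a finite optimum at a vertex.

Evaluating z = 5u - 4v at each vertex:
  (0, 0): z = 0
  (6.25, 0): z = 31.25
  (5.5, 3): z = 15.5
  (0, 8.5): z = -34

Bounded optimum: z* = -34 at (0, 8.5).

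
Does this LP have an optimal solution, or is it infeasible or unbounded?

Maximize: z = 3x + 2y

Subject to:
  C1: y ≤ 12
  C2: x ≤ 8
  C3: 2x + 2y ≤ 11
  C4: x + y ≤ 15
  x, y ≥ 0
The point (5.5, 0) satisfies every constraint, so the LP is feasible; the constraints give x ≤ 8 and y ≤ 12, which with x, y ≥ 0 keep the feasible region inside a bounded box. A feasible, bounded LP attains a finite optimum at a vertex.

Bounded optimum: z* = 16.5 at (5.5, 0).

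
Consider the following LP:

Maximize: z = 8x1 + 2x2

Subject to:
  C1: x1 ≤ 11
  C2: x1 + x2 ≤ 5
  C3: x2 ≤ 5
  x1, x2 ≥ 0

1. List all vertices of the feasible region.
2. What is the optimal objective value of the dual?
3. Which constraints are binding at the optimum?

1. (0, 0), (5, 0), (0, 5)
2. 40 (by strong duality, equal to the primal optimum)
3. C2, x2 ≥ 0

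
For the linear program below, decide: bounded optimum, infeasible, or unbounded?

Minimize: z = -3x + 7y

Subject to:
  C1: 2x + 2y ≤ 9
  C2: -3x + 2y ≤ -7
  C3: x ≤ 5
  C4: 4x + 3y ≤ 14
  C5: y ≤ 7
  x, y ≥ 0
The point (3.5, 0) satisfies every constraint, so the LP is feasible; the constraints give x ≤ 5 and y ≤ 7, which with x, y ≥ 0 keep the feasible region inside a bounded box. A feasible, bounded LP attains a finite optimum at a vertex.

Evaluating z = -3x + 7y at each vertex:
  (2.333, 0): z = -7
  (3.5, 0): z = -10.5
  (2.882, 0.8235): z = -2.882

The LP has an optimal solution: (3.5, 0) with z = -10.5.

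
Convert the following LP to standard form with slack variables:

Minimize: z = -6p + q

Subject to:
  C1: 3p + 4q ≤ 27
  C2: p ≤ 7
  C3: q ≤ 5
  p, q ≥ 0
min z = -6p + q

s.t.
  3p + 4q + s1 = 27
  p + s2 = 7
  q + s3 = 5
  p, q, s1, s2, s3 ≥ 0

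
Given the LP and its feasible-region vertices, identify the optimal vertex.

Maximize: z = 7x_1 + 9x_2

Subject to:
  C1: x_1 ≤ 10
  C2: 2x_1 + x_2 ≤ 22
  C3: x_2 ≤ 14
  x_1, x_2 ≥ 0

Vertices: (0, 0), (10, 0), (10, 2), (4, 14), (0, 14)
(4, 14) with z = 154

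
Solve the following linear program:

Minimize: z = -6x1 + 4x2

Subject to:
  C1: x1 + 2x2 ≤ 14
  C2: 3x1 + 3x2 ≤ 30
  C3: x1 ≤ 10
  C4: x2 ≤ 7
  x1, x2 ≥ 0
Each vertex is the intersection of two constraint boundaries that also satisfies all remaining constraints:
  x1 = 0 and x2 = 0 → (0, 0)
  3x1 + 3x2 = 30 and x1 = 10 → (10, 0)
  x1 + 2x2 = 14 and 3x1 + 3x2 = 30 → (6, 4)
  x1 + 2x2 = 14 and x2 = 7 → (0, 7)

Evaluating z = -6x1 + 4x2 at each vertex:
  (0, 0): z = 0
  (10, 0): z = -60
  (6, 4): z = -20
  (0, 7): z = 28

The minimum is at (10, 0) with z = -60.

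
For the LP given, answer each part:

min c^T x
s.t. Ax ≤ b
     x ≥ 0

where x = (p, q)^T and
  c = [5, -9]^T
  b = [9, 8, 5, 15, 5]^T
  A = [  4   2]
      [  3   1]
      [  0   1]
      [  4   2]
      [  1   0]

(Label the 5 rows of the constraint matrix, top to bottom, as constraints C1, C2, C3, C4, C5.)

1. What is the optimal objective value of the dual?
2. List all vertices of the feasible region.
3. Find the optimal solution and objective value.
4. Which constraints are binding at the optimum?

1. -40.5 (by strong duality, equal to the primal optimum)
2. (0, 0), (2.25, 0), (0, 4.5)
3. p = 0, q = 4.5, z = -40.5
4. C1, p ≥ 0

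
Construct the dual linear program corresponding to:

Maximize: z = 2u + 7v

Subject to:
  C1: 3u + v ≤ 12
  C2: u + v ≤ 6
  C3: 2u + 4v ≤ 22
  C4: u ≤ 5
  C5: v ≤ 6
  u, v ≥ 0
Minimize: z = 12y1 + 6y2 + 22y3 + 5y4 + 6y5

Subject to:
  C1: -3y1 - y2 - 2y3 - y4 ≤ -2
  C2: -y1 - y2 - 4y3 - y5 ≤ -7
  y1, y2, y3, y4, y5 ≥ 0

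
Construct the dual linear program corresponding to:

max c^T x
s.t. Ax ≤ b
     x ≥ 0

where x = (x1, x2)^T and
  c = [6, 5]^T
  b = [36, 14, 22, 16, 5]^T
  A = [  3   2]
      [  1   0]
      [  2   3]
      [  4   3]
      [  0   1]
Minimize: z = 36y1 + 14y2 + 22y3 + 16y4 + 5y5

Subject to:
  C1: -3y1 - y2 - 2y3 - 4y4 ≤ -6
  C2: -2y1 - 3y3 - 3y4 - y5 ≤ -5
  y1, y2, y3, y4, y5 ≥ 0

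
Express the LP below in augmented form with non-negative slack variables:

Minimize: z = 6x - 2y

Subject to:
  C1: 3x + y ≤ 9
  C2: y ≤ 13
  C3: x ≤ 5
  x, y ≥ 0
min z = 6x - 2y

s.t.
  3x + y + s1 = 9
  y + s2 = 13
  x + s3 = 5
  x, y, s1, s2, s3 ≥ 0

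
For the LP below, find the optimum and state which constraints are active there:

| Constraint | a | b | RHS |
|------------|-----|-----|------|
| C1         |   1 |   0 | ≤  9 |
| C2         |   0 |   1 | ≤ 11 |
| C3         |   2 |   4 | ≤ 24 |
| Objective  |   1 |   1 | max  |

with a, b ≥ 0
Optimal: a = 9, b = 1.5
Slack at optimum:
  C1: slack = 0 (binding)
  C2: slack = 9.5
  C3: slack = 0 (binding)
  a ≥ 0: a = 9
  b ≥ 0: b = 1.5
Binding constraints: C1, C3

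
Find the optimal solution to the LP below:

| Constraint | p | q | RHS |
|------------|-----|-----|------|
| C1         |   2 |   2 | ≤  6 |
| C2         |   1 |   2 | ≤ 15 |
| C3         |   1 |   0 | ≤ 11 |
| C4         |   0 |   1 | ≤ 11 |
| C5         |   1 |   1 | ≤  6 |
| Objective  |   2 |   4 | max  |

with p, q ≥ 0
p = 0, q = 3, z = 12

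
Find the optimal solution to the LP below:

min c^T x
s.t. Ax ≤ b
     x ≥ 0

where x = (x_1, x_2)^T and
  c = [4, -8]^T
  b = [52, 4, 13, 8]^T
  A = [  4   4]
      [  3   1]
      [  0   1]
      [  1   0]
Each vertex is the intersection of two constraint boundaries that also satisfies all remaining constraints:
  x_1 = 0 and x_2 = 0 → (0, 0)
  3x_1 + x_2 = 4 and x_2 = 0 → (1.333, 0)
  3x_1 + x_2 = 4 and x_1 = 0 → (0, 4)

Evaluating z = 4x_1 - 8x_2 at each vertex:
  (0, 0): z = 0
  (1.333, 0): z = 5.333
  (0, 4): z = -32

The minimum is at (0, 4) with z = -32.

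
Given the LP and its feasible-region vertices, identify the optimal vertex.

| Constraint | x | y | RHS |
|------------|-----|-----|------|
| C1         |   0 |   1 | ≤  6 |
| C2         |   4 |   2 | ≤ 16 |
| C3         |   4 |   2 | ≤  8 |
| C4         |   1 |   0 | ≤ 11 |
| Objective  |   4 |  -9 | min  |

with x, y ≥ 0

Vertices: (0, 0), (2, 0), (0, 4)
(0, 4) with z = -36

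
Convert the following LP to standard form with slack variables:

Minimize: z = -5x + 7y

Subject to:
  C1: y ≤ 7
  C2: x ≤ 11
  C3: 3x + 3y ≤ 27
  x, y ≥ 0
min z = -5x + 7y

s.t.
  y + s1 = 7
  x + s2 = 11
  3x + 3y + s3 = 27
  x, y, s1, s2, s3 ≥ 0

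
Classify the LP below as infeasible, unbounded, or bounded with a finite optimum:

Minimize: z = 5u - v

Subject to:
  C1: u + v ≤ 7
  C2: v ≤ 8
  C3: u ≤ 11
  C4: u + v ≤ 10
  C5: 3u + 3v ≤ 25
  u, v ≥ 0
The point (0, 7) satisfies every constraint, so the LP is feasible; the constraints give u ≤ 11 and v ≤ 8, which with u, v ≥ 0 keep the feasible region inside a bounded box. A feasible, bounded LP attains a finite optimum at a vertex.

Feasible with finite optimum z* = -7 at (0, 7).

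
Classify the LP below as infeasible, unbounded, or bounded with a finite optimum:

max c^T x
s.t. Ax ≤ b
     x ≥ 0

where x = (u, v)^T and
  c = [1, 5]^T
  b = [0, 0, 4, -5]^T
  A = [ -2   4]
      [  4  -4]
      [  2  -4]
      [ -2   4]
One constraint requires 2u - 4v ≤ 4, while the constraint -2u + 4v ≤ -5 is equivalent to 2u - 4v ≥ 5. Together they would need 5 ≤ 2u - 4v ≤ 4, which is impossible since 5 > 4. No point satisfies all constraints.

The feasible region is empty; the LP is infeasible.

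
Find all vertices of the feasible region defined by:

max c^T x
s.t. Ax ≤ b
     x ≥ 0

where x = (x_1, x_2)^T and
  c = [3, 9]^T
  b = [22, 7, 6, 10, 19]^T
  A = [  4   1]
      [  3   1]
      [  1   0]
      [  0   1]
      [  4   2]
Each vertex is the intersection of two constraint boundaries that also satisfies all remaining constraints:
  x_1 = 0 and x_2 = 0 → (0, 0)
  3x_1 + x_2 = 7 and x_2 = 0 → (2.333, 0)
  3x_1 + x_2 = 7 and x_1 = 0 → (0, 7)

Vertices: (0, 0), (2.333, 0), (0, 7)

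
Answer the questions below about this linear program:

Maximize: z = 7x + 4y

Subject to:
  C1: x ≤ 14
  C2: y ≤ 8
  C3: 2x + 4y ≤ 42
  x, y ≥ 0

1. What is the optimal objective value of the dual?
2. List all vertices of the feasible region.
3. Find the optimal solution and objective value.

1. 112 (by strong duality, equal to the primal optimum)
2. (0, 0), (14, 0), (14, 3.5), (5, 8), (0, 8)
3. x = 14, y = 3.5, z = 112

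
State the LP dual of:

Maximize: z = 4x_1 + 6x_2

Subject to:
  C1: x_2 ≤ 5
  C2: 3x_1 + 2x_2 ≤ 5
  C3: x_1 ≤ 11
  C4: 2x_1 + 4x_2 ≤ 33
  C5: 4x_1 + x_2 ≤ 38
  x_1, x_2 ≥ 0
Minimize: z = 5y1 + 5y2 + 11y3 + 33y4 + 38y5

Subject to:
  C1: -3y2 - y3 - 2y4 - 4y5 ≤ -4
  C2: -y1 - 2y2 - 4y4 - y5 ≤ -6
  y1, y2, y3, y4, y5 ≥ 0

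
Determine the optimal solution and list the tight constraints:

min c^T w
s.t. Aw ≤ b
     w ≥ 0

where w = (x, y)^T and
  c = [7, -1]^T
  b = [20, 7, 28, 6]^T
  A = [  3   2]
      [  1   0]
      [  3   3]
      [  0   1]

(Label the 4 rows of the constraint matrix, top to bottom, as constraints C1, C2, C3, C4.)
Optimal: x = 0, y = 6
Slack at optimum:
  C1: slack = 8
  C2: slack = 7
  C3: slack = 10
  C4: slack = 0 (binding)
  x ≥ 0: x = 0 (binding)
  y ≥ 0: y = 6
Binding constraints: C4, x ≥ 0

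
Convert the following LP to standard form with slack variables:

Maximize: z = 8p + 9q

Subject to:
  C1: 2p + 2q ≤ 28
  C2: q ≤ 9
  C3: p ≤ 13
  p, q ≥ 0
max z = 8p + 9q

s.t.
  2p + 2q + s1 = 28
  q + s2 = 9
  p + s3 = 13
  p, q, s1, s2, s3 ≥ 0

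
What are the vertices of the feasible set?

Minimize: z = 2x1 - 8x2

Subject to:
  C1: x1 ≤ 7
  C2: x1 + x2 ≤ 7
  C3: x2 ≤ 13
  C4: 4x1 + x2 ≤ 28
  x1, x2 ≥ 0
Each vertex is the intersection of two constraint boundaries that also satisfies all remaining constraints:
  x1 = 0 and x2 = 0 → (0, 0)
  x1 = 7 and x1 + x2 = 7 → (7, 0)
  x1 + x2 = 7 and x1 = 0 → (0, 7)

Vertices: (0, 0), (7, 0), (0, 7)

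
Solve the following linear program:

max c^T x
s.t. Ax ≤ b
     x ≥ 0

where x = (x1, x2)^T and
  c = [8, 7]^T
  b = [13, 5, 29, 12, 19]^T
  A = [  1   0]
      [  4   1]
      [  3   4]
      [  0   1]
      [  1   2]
Each vertex is the intersection of two constraint boundaries that also satisfies all remaining constraints:
  x1 = 0 and x2 = 0 → (0, 0)
  4x1 + x2 = 5 and x2 = 0 → (1.25, 0)
  4x1 + x2 = 5 and x1 = 0 → (0, 5)

Evaluating z = 8x1 + 7x2 at each vertex:
  (0, 0): z = 0
  (1.25, 0): z = 10
  (0, 5): z = 35

The maximum is at (0, 5) with z = 35.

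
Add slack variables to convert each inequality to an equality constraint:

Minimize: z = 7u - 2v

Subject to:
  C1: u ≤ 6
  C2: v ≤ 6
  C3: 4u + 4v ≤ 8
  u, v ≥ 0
min z = 7u - 2v

s.t.
  u + s1 = 6
  v + s2 = 6
  4u + 4v + s3 = 8
  u, v, s1, s2, s3 ≥ 0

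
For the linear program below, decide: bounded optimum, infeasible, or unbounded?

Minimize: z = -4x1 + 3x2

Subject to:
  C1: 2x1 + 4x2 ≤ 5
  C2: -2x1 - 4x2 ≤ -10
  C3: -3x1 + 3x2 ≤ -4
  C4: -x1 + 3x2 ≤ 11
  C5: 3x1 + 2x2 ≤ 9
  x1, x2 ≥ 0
C1 requires 2x1 + 4x2 ≤ 5, while C2 (-2x1 - 4x2 ≤ -10) is equivalent to 2x1 + 4x2 ≥ 10. Together they would need 10 ≤ 2x1 + 4x2 ≤ 5, which is impossible since 10 > 5. No point satisfies all constraints.

The feasible region is empty; the LP is infeasible.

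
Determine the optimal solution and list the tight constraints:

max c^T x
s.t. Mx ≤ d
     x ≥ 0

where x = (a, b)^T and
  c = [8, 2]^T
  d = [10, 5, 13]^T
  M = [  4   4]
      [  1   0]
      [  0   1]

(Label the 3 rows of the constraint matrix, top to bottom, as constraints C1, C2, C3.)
Optimal: a = 2.5, b = 0
Slack at optimum:
  C1: slack = 0 (binding)
  C2: slack = 2.5
  C3: slack = 13
  a ≥ 0: a = 2.5
  b ≥ 0: b = 0 (binding)
Binding constraints: C1, b ≥ 0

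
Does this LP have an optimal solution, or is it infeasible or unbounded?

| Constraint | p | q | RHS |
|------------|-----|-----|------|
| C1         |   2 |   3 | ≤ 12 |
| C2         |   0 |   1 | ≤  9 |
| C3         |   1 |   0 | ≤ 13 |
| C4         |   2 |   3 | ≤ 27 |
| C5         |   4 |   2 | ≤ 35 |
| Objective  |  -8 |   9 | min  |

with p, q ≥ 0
The point (6, 0) satisfies every constraint, so the LP is feasible; the constraints give p ≤ 13 and q ≤ 9, which with p, q ≥ 0 keep the feasible region inside a bounded box. A feasible, bounded LP attains a finite optimum at a vertex.

Feasible with finite optimum z* = -48 at (6, 0).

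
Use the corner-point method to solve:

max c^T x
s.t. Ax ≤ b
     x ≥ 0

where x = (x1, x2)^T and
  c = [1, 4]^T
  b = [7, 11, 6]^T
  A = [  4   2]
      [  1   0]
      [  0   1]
x1 = 0, x2 = 3.5, z = 14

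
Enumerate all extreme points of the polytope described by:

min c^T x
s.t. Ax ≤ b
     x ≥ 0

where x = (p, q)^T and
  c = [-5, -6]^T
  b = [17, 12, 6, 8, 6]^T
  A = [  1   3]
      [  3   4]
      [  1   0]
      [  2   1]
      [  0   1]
Each vertex is the intersection of two constraint boundaries that also satisfies all remaining constraints:
  p = 0 and q = 0 → (0, 0)
  3p + 4q = 12 and 2p + q = 8 → (4, 0)
  3p + 4q = 12 and p = 0 → (0, 3)

Vertices: (0, 0), (4, 0), (0, 3)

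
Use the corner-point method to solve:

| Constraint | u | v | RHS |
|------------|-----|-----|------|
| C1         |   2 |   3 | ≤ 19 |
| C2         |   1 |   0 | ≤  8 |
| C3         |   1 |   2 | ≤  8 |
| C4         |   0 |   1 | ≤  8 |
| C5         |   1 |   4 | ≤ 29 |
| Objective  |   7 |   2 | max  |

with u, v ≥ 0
u = 8, v = 0, z = 56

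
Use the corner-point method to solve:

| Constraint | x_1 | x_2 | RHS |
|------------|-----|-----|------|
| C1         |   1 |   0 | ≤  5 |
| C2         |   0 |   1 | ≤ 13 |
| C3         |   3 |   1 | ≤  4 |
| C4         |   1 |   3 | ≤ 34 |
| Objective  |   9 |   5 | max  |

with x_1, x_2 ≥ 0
Each vertex is the intersection of two constraint boundaries that also satisfies all remaining constraints:
  x_1 = 0 and x_2 = 0 → (0, 0)
  3x_1 + x_2 = 4 and x_2 = 0 → (1.333, 0)
  3x_1 + x_2 = 4 and x_1 = 0 → (0, 4)

Evaluating z = 9x_1 + 5x_2 at each vertex:
  (0, 0): z = 0
  (1.333, 0): z = 12
  (0, 4): z = 20

The maximum is at (0, 4) with z = 20.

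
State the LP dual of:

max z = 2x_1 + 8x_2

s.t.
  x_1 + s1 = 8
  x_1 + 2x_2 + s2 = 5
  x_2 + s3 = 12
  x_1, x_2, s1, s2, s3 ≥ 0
Minimize: z = 8y1 + 5y2 + 12y3

Subject to:
  C1: -y1 - y2 ≤ -2
  C2: -2y2 - y3 ≤ -8
  y1, y2, y3 ≥ 0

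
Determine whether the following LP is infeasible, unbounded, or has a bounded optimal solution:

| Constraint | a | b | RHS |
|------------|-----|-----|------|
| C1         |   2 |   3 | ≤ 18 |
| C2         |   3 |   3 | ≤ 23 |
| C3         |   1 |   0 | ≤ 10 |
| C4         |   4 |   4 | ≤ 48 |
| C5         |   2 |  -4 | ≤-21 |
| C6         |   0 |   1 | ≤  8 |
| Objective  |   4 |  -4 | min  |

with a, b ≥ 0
The point (0, 6) satisfies every constraint, so the LP is feasible; the constraints give a ≤ 10 and b ≤ 8, which with a, b ≥ 0 keep the feasible region inside a bounded box. A feasible, bounded LP attains a finite optimum at a vertex.

Evaluating z = 4a - 4b at each vertex:
  (0, 5.25): z = -21
  (0.6429, 5.571): z = -19.71
  (0, 6): z = -24

The LP has an optimal solution: (0, 6) with z = -24.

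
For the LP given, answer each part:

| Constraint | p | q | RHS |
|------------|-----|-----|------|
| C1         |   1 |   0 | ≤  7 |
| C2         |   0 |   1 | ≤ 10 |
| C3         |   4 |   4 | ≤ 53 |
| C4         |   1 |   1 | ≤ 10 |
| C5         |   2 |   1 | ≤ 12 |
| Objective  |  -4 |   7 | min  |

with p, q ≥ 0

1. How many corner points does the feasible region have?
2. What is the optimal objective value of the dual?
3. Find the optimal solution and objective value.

1. 4
2. -24 (by strong duality, equal to the primal optimum)
3. p = 6, q = 0, z = -24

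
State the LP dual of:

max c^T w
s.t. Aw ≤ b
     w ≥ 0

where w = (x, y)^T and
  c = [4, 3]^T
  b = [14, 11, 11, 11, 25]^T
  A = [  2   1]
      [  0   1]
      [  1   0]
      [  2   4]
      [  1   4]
Minimize: z = 14y1 + 11y2 + 11y3 + 11y4 + 25y5

Subject to:
  C1: -2y1 - y3 - 2y4 - y5 ≤ -4
  C2: -y1 - y2 - 4y4 - 4y5 ≤ -3
  y1, y2, y3, y4, y5 ≥ 0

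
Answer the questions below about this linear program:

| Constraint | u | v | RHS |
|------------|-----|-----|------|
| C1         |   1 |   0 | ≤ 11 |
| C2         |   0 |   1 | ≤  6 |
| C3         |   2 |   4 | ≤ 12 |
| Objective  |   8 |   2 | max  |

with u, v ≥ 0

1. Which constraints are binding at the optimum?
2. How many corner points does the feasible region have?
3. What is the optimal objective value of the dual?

1. C3, v ≥ 0
2. 3
3. 48 (by strong duality, equal to the primal optimum)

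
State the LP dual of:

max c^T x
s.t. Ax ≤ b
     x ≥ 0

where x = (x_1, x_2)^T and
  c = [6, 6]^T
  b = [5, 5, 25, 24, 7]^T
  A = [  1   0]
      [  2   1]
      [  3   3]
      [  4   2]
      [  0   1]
Minimize: z = 5y1 + 5y2 + 25y3 + 24y4 + 7y5

Subject to:
  C1: -y1 - 2y2 - 3y3 - 4y4 ≤ -6
  C2: -y2 - 3y3 - 2y4 - y5 ≤ -6
  y1, y2, y3, y4, y5 ≥ 0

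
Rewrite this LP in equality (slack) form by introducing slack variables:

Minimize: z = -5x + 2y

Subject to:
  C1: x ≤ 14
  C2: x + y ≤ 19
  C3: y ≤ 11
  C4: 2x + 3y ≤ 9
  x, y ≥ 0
min z = -5x + 2y

s.t.
  x + s1 = 14
  x + y + s2 = 19
  y + s3 = 11
  2x + 3y + s4 = 9
  x, y, s1, s2, s3, s4 ≥ 0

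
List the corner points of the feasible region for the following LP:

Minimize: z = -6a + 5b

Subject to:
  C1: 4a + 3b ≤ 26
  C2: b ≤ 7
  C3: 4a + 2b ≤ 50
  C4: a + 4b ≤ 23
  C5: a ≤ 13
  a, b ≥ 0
Each vertex is the intersection of two constraint boundaries that also satisfies all remaining constraints:
  a = 0 and b = 0 → (0, 0)
  4a + 3b = 26 and b = 0 → (6.5, 0)
  4a + 3b = 26 and a + 4b = 23 → (2.692, 5.077)
  a + 4b = 23 and a = 0 → (0, 5.75)

Vertices: (0, 0), (6.5, 0), (2.692, 5.077), (0, 5.75)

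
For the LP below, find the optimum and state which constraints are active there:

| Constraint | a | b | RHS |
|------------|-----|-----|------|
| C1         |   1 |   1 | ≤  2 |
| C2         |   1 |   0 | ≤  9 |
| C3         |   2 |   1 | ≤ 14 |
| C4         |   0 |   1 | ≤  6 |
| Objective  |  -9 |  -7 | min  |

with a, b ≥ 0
Optimal: a = 2, b = 0
Slack at optimum:
  C1: slack = 0 (binding)
  C2: slack = 7
  C3: slack = 10
  C4: slack = 6
  a ≥ 0: a = 2
  b ≥ 0: b = 0 (binding)
Binding constraints: C1, b ≥ 0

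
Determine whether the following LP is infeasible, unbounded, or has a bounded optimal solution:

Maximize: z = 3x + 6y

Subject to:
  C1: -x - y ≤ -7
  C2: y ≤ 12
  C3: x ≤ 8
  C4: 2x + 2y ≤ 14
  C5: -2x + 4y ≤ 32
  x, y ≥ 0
The point (0, 7) satisfies every constraint, so the LP is feasible; the constraints give x ≤ 8 and y ≤ 12, which with x, y ≥ 0 keep the feasible region inside a bounded box. A feasible, bounded LP attains a finite optimum at a vertex.

Feasible with finite optimum z* = 42 at (0, 7).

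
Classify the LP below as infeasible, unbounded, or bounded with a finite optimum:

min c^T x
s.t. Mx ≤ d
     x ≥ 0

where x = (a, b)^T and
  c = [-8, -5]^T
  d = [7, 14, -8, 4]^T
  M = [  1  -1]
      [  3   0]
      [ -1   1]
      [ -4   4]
One constraint requires a - b ≤ 7, while the constraint -a + b ≤ -8 is equivalent to a - b ≥ 8. Together they would need 8 ≤ a - b ≤ 7, which is impossible since 8 > 7. No point satisfies all constraints.

Infeasible — the constraint set is empty.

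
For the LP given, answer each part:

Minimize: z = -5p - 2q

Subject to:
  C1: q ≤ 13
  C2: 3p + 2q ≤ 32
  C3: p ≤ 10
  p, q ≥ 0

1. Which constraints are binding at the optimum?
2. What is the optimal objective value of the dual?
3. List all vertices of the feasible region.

1. C2, C3
2. -52 (by strong duality, equal to the primal optimum)
3. (0, 0), (10, 0), (10, 1), (2, 13), (0, 13)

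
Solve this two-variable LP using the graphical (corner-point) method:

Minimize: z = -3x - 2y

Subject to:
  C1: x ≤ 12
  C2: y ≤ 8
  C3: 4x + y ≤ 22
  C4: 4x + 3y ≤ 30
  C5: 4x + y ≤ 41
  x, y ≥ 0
Each vertex is the intersection of two constraint boundaries that also satisfies all remaining constraints:
  x = 0 and y = 0 → (0, 0)
  4x + y = 22 and y = 0 → (5.5, 0)
  4x + y = 22 and 4x + 3y = 30 → (4.5, 4)
  y = 8 and 4x + 3y = 30 → (1.5, 8)
  y = 8 and x = 0 → (0, 8)

Evaluating z = -3x - 2y at each vertex:
  (0, 0): z = 0
  (5.5, 0): z = -16.5
  (4.5, 4): z = -21.5
  (1.5, 8): z = -20.5
  (0, 8): z = -16

The minimum is at (4.5, 4) with z = -21.5.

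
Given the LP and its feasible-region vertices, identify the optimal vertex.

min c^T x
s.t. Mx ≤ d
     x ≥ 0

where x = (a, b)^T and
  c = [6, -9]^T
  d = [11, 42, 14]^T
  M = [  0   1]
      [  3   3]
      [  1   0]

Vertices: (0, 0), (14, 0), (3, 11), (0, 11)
Evaluating z = 6a - 9b at each vertex:
  (0, 0): z = 0
  (14, 0): z = 84
  (3, 11): z = -81
  (0, 11): z = -99

The smallest value is z = -99, attained at (0, 11).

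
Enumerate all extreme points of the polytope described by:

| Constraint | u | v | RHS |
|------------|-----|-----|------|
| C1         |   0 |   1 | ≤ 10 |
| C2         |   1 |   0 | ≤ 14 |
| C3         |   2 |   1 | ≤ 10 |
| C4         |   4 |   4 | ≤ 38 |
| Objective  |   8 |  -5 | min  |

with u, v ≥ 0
Each vertex is the intersection of two constraint boundaries that also satisfies all remaining constraints:
  u = 0 and v = 0 → (0, 0)
  2u + v = 10 and v = 0 → (5, 0)
  2u + v = 10 and 4u + 4v = 38 → (0.5, 9)
  4u + 4v = 38 and u = 0 → (0, 9.5)

Vertices: (0, 0), (5, 0), (0.5, 9), (0, 9.5)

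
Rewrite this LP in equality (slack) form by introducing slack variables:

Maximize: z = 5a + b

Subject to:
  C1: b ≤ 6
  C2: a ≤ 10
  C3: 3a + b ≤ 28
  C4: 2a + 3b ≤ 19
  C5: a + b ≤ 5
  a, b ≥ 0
max z = 5a + b

s.t.
  b + s1 = 6
  a + s2 = 10
  3a + b + s3 = 28
  2a + 3b + s4 = 19
  a + b + s5 = 5
  a, b, s1, s2, s3, s4, s5 ≥ 0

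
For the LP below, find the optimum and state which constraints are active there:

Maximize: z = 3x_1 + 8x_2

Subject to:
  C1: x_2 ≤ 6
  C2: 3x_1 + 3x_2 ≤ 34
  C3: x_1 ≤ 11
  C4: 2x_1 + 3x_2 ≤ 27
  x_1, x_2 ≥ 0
Optimal: x_1 = 4.5, x_2 = 6
Slack at optimum:
  C1: slack = 0 (binding)
  C2: slack = 2.5
  C3: slack = 6.5
  C4: slack = 0 (binding)
  x_1 ≥ 0: x_1 = 4.5
  x_2 ≥ 0: x_2 = 6
Binding constraints: C1, C4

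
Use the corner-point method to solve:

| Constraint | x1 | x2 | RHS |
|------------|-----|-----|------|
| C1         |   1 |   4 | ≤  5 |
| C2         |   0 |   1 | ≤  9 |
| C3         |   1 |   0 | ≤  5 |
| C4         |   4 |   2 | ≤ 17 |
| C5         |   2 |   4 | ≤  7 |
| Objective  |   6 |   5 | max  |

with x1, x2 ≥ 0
x1 = 3.5, x2 = 0, z = 21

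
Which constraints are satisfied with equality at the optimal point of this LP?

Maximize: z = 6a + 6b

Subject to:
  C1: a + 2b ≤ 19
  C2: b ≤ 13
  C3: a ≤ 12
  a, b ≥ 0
Optimal: a = 12, b = 3.5
Binding: C1, C3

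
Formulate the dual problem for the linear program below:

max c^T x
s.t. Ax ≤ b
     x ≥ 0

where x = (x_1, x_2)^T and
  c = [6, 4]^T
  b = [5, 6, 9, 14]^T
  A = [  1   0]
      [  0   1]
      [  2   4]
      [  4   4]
Minimize: z = 5y1 + 6y2 + 9y3 + 14y4

Subject to:
  C1: -y1 - 2y3 - 4y4 ≤ -6
  C2: -y2 - 4y3 - 4y4 ≤ -4
  y1, y2, y3, y4 ≥ 0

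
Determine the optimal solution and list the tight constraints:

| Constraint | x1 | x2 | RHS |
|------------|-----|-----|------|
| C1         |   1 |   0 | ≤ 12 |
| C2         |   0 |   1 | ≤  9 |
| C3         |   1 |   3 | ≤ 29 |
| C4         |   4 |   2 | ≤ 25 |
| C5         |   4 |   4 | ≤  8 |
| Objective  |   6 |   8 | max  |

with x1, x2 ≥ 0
Optimal: x1 = 0, x2 = 2
Binding: C5, x1 ≥ 0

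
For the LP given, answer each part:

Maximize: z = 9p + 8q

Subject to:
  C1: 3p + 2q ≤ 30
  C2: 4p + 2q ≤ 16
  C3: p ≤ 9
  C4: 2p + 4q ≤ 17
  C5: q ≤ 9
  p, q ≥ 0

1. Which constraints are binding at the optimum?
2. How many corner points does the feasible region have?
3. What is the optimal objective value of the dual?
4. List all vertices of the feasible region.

1. C2, C4
2. 4
3. 46.5 (by strong duality, equal to the primal optimum)
4. (0, 0), (4, 0), (2.5, 3), (0, 4.25)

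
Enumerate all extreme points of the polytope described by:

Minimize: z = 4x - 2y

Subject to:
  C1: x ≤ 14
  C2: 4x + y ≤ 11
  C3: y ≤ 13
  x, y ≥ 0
Each vertex is the intersection of two constraint boundaries that also satisfies all remaining constraints:
  x = 0 and y = 0 → (0, 0)
  4x + y = 11 and y = 0 → (2.75, 0)
  4x + y = 11 and x = 0 → (0, 11)

Vertices: (0, 0), (2.75, 0), (0, 11)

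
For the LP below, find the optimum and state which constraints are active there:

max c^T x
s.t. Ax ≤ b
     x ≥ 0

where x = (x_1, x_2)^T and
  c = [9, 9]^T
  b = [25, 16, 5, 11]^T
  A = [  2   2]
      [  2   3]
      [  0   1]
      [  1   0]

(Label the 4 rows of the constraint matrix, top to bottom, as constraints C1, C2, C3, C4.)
Optimal: x_1 = 8, x_2 = 0
Slack at optimum:
  C1: slack = 9
  C2: slack = 0 (binding)
  C3: slack = 5
  C4: slack = 3
  x_1 ≥ 0: x_1 = 8
  x_2 ≥ 0: x_2 = 0 (binding)
Binding constraints: C2, x_2 ≥ 0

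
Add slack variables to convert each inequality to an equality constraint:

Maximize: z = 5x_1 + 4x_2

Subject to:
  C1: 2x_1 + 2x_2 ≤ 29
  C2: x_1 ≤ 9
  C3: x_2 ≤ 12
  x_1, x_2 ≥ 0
max z = 5x_1 + 4x_2

s.t.
  2x_1 + 2x_2 + s1 = 29
  x_1 + s2 = 9
  x_2 + s3 = 12
  x_1, x_2, s1, s2, s3 ≥ 0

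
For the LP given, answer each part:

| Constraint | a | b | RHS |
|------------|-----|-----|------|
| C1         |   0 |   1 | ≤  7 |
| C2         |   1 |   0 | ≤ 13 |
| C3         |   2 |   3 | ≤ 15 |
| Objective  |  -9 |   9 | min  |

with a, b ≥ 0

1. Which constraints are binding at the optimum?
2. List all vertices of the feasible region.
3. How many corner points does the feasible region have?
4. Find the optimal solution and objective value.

1. C3, b ≥ 0
2. (0, 0), (7.5, 0), (0, 5)
3. 3
4. a = 7.5, b = 0, z = -67.5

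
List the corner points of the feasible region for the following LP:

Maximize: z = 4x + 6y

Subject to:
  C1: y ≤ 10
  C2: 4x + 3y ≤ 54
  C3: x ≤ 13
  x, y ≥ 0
Each vertex is the intersection of two constraint boundaries that also satisfies all remaining constraints:
  x = 0 and y = 0 → (0, 0)
  x = 13 and y = 0 → (13, 0)
  4x + 3y = 54 and x = 13 → (13, 0.6667)
  y = 10 and 4x + 3y = 54 → (6, 10)
  y = 10 and x = 0 → (0, 10)

Vertices: (0, 0), (13, 0), (13, 0.6667), (6, 10), (0, 10)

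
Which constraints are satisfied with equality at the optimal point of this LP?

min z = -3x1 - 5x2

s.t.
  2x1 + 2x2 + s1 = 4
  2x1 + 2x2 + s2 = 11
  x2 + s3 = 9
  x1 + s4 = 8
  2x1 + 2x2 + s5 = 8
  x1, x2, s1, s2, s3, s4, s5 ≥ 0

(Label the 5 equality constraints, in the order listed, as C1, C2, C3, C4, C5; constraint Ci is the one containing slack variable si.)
Optimal: x1 = 0, x2 = 2
Binding: C1, x1 ≥ 0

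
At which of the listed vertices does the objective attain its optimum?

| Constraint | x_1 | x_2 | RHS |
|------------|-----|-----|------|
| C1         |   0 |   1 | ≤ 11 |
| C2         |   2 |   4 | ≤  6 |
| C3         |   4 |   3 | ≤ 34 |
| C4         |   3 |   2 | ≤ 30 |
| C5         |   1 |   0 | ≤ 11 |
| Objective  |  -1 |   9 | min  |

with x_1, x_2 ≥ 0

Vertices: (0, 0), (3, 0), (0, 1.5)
(3, 0) with z = -3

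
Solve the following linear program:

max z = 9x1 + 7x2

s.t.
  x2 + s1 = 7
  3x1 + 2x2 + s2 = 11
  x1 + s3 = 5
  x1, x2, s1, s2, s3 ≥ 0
Each vertex is the intersection of two constraint boundaries that also satisfies all remaining constraints:
  x1 = 0 and x2 = 0 → (0, 0)
  3x1 + 2x2 = 11 and x2 = 0 → (3.667, 0)
  3x1 + 2x2 = 11 and x1 = 0 → (0, 5.5)

Evaluating z = 9x1 + 7x2 at each vertex:
  (0, 0): z = 0
  (3.667, 0): z = 33
  (0, 5.5): z = 38.5

The maximum is at (0, 5.5) with z = 38.5.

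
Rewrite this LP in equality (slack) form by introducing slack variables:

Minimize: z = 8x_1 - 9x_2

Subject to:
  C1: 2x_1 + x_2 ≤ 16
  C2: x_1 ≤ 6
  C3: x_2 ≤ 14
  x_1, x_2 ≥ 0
min z = 8x_1 - 9x_2

s.t.
  2x_1 + x_2 + s1 = 16
  x_1 + s2 = 6
  x_2 + s3 = 14
  x_1, x_2, s1, s2, s3 ≥ 0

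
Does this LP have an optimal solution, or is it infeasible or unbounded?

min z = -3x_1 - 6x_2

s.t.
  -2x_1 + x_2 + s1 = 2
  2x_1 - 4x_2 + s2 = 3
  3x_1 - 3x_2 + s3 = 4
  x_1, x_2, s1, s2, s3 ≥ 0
Feasible point: (0, 0) satisfies every constraint, so the LP is feasible.
Direction d = (1, 1): for each constraint row a, a·d ≤ 0 —
  (-2)(1) + (1)(1) = -1 ≤ 0
  (2)(1) + (-4)(1) = -2 ≤ 0
  (3)(1) + (-3)(1) = 0 ≤ 0
and d ≥ 0, so (0, 0) + t·d stays feasible for every t ≥ 0. Along this ray z = -3x_1 - 6x_2 changes by -9 per unit t, so z → −∞.

Unbounded — the objective can decrease without bound over the feasible region.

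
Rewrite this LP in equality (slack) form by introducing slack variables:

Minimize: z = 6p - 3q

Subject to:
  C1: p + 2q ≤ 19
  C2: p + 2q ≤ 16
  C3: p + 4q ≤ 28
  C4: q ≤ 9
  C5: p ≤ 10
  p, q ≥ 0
min z = 6p - 3q

s.t.
  p + 2q + s1 = 19
  p + 2q + s2 = 16
  p + 4q + s3 = 28
  q + s4 = 9
  p + s5 = 10
  p, q, s1, s2, s3, s4, s5 ≥ 0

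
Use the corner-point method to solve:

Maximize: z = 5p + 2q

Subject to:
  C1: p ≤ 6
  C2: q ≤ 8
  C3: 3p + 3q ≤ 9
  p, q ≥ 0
Each vertex is the intersection of two constraint boundaries that also satisfies all remaining constraints:
  p = 0 and q = 0 → (0, 0)
  3p + 3q = 9 and q = 0 → (3, 0)
  3p + 3q = 9 and p = 0 → (0, 3)

Evaluating z = 5p + 2q at each vertex:
  (0, 0): z = 0
  (3, 0): z = 15
  (0, 3): z = 6

The maximum is at (3, 0) with z = 15.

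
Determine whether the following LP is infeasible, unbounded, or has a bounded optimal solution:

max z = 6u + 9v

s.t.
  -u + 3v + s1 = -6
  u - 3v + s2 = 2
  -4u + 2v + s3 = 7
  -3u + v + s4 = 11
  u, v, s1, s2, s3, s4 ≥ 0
The row u - 3v + s2 = 2 with s2 ≥ 0 requires u - 3v ≤ 2, while the row -u + 3v + s1 = -6 with s1 ≥ 0 is equivalent to u - 3v ≥ 6. Together they would need 6 ≤ u - 3v ≤ 2, which is impossible since 6 > 2. No point satisfies all constraints.

Infeasible: no point satisfies all constraints simultaneously.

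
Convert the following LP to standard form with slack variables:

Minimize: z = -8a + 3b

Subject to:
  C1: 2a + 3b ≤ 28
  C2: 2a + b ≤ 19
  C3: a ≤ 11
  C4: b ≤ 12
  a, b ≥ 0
min z = -8a + 3b

s.t.
  2a + 3b + s1 = 28
  2a + b + s2 = 19
  a + s3 = 11
  b + s4 = 12
  a, b, s1, s2, s3, s4 ≥ 0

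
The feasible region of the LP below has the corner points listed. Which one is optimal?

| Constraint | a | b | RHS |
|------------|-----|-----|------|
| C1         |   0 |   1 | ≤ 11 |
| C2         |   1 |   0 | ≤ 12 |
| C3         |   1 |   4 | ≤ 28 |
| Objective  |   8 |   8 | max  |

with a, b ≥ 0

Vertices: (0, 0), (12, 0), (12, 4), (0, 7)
Evaluating z = 8a + 8b at each vertex:
  (0, 0): z = 0
  (12, 0): z = 96
  (12, 4): z = 128
  (0, 7): z = 56

The largest value is z = 128, attained at (12, 4).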